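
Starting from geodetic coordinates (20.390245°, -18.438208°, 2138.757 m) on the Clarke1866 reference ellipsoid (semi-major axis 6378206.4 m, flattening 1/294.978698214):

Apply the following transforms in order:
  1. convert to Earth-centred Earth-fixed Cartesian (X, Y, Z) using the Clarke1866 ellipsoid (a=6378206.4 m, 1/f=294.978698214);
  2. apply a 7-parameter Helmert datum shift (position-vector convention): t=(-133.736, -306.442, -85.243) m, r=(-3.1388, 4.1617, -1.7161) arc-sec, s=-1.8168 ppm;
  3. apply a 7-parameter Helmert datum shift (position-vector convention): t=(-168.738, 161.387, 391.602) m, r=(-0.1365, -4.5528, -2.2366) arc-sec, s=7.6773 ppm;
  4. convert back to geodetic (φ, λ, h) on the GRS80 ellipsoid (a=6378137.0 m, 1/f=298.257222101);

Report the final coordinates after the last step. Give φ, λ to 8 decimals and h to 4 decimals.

start: φ=20.390245°, λ=-18.438208°, h=2138.757 m
→ ECEF (a=6378206.400, f=1/294.978698214): X=5675882.4142, Y=-1892319.5486, Z=2208857.4879
→ Helmert 7p (PV): X=5675767.1893, Y=-1892636.1624, Z=2208682.5087
→ Helmert 7p (PV): X=5675572.7515, Y=-1892549.3888, Z=2209217.5998
→ geod (Bowring, a=6378137.000): φ=20.39258883°, λ=-18.44123408°, h=2097.6225 m

φ=20.39258883°, λ=-18.44123408°, h=2097.6225 m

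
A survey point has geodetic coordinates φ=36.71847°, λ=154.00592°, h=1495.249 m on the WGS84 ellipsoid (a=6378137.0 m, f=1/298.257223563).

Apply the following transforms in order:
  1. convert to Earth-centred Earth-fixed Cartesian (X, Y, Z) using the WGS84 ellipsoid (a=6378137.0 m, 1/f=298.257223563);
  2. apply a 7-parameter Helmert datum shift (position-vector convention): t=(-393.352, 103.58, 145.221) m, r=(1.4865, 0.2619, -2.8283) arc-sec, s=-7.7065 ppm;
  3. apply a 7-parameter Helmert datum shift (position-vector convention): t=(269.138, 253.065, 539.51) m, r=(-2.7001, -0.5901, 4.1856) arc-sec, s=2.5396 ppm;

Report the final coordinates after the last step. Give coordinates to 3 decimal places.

X=-4602118.139 m, Y=2244292.364 m, Z=3793934.051 m

start: φ=36.718470°, λ=154.005920°, h=1495.249 m
→ ECEF (a=6378137.000, f=1/298.257223563): X=-4601996.8967, Y=2243955.2822, Z=3793289.4477
→ Helmert 7p (PV): X=-4602319.1982, Y=2244077.3341, Z=3793427.4504
→ Helmert 7p (PV): X=-4602118.1386, Y=2244292.3638, Z=3793934.0514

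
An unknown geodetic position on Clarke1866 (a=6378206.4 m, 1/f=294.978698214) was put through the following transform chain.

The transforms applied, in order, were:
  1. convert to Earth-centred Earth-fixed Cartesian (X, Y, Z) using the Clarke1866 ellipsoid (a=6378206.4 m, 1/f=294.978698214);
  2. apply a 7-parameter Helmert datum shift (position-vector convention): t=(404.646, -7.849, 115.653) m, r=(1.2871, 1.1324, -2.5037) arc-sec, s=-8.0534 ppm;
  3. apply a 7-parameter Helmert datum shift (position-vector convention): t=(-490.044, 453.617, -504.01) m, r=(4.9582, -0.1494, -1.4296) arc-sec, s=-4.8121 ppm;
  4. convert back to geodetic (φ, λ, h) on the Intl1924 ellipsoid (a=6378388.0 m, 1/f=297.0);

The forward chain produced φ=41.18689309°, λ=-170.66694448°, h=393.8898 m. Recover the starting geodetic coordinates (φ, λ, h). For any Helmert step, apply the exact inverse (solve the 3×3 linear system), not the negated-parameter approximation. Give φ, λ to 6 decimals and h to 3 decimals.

start: φ=41.186893°, λ=-170.666944°, h=393.890 m
→ ECEF (a=6378388.000, f=1/297.0): X=-4743824.1235, Y=-779641.4922, Z=4178395.8808
→ Helmert⁻¹: X=-4743348.4718, Y=-780031.2853, Z=4178942.1863
→ Helmert⁻¹: X=-4743804.7948, Y=-780061.2237, Z=4178839.0113
→ geod (Bowring, a=6378206.400): φ=41.19091200°, λ=-170.66197100°, h=967.6280 m

φ=41.190912°, λ=-170.661971°, h=967.628 m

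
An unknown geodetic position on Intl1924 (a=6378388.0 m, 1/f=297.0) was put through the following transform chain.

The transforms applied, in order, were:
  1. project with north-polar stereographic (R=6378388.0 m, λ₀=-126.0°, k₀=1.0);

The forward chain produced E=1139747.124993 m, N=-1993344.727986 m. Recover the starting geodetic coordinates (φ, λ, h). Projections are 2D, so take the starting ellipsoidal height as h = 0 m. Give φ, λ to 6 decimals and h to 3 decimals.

start: E=1139747.1250, N=-1993344.7280 m
→ stereo⁻¹: φ=69.59239000°, λ=-96.24010500°

φ=69.592390°, λ=-96.240105°, h=0.000 m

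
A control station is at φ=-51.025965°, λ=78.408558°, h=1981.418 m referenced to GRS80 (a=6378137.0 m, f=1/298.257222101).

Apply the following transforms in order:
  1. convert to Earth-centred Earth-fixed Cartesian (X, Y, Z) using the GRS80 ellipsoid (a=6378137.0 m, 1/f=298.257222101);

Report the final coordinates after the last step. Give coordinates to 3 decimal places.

start: φ=-51.025965°, λ=78.408558°, h=1981.418 m
→ ECEF (a=6378137.000, f=1/298.257222101): X=807952.3427, Y=3939023.8161, Z=-4936902.3620

X=807952.343 m, Y=3939023.816 m, Z=-4936902.362 m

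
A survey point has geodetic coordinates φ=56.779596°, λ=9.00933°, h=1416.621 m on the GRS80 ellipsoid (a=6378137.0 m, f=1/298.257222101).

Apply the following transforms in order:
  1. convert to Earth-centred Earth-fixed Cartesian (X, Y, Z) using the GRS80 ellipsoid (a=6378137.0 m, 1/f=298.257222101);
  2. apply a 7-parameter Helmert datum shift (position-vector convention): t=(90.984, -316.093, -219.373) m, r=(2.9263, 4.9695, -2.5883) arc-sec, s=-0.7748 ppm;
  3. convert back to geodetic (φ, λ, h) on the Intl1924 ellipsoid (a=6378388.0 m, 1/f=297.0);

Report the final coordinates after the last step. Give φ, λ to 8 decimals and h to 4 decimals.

start: φ=56.779596°, λ=9.009330°, h=1416.621 m
→ ECEF (a=6378137.000, f=1/298.257222101): X=3460103.1565, Y=548604.0916, Z=5313678.1719
→ Helmert 7p (PV): X=3460326.3651, Y=548168.7690, Z=5313379.1014
→ geod (Bowring, a=6378388.000): φ=56.77773382°, λ=9.00172695°, h=1062.7586 m

φ=56.77773382°, λ=9.00172695°, h=1062.7586 m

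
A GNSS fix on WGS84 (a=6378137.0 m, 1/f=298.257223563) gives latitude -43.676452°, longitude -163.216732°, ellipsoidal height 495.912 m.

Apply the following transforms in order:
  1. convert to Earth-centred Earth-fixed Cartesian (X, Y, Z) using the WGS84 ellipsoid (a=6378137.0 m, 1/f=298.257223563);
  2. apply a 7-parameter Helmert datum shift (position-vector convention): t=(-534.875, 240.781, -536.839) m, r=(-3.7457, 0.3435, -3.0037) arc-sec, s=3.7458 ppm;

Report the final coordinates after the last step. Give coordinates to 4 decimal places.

X=-4424486.9788 m, Y=-1334026.6483 m, Z=-4383025.7350 m

start: φ=-43.676452°, λ=-163.216732°, h=495.912 m
→ ECEF (a=6378137.000, f=1/298.257223563): X=-4423908.8046, Y=-1334247.2691, Z=-4382504.0769
→ Helmert 7p (PV): X=-4424486.9788, Y=-1334026.6483, Z=-4383025.7350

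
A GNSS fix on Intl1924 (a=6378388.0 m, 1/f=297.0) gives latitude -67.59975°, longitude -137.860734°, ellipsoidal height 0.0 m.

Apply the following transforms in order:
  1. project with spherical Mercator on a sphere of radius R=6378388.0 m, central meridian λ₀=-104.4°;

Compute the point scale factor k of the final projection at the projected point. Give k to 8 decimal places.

start: φ=-67.599750°, λ=-137.860734°, h=0.000 m
→ into merc (λ₀=-104.4°): φ=-67.59975000°, λ−λ₀=-33.46073400°
scale k = 2.62415941

2.62415941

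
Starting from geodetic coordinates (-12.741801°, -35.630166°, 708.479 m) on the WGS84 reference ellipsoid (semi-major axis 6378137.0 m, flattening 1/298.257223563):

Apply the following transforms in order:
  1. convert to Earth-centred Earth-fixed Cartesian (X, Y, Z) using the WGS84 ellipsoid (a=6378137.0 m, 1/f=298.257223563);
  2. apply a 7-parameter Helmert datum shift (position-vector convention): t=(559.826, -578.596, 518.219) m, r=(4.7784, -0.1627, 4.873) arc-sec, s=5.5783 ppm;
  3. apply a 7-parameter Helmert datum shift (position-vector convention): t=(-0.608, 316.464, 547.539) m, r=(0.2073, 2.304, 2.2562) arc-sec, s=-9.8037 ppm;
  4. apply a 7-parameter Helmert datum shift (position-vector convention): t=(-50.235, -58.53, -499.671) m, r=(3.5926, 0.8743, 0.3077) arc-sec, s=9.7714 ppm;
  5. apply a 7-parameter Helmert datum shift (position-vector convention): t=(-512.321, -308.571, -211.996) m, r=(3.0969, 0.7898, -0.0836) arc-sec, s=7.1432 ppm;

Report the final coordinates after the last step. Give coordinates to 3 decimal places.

start: φ=-12.741801°, λ=-35.630166°, h=708.479 m
→ ECEF (a=6378137.000, f=1/298.257223563): X=5057833.2026, Y=-3625082.2684, Z=-1397714.7900
→ Helmert 7p (PV): X=5058507.9881, Y=-3625529.2142, Z=-1397284.3586
→ Helmert 7p (PV): X=5058481.8373, Y=-3625120.4711, Z=-1396783.2683
→ Helmert 7p (PV): X=5058480.5181, Y=-3625182.5488, Z=-1397381.1704
→ Helmert 7p (PV): X=5057997.5108, Y=-3625498.0848, Z=-1397676.9471

X=5057997.511 m, Y=-3625498.085 m, Z=-1397676.947 m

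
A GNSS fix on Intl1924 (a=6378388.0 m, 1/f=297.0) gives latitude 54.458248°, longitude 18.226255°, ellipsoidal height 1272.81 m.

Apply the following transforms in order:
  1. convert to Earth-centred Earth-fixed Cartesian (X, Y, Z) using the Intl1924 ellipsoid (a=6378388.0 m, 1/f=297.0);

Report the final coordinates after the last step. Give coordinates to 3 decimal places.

X=3530277.205 m, Y=1162488.929 m, Z=5167700.245 m

start: φ=54.458248°, λ=18.226255°, h=1272.810 m
→ ECEF (a=6378388.000, f=1/297.0): X=3530277.2055, Y=1162488.9293, Z=5167700.2448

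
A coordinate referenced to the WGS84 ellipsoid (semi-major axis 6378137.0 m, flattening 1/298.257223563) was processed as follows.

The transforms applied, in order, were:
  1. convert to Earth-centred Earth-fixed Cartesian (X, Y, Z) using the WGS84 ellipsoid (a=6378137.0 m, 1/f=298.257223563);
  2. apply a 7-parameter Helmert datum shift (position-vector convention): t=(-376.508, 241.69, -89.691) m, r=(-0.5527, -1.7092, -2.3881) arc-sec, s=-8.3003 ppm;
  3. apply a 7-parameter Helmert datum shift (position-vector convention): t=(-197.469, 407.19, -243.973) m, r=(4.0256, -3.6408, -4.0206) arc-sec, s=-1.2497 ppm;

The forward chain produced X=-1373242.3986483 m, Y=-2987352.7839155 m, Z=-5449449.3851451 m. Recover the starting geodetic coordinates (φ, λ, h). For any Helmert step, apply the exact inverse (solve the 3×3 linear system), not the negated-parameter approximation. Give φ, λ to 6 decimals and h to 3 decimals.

start: X=-1373242.3986, Y=-2987352.7839, Z=-5449449.3851 m
→ Helmert⁻¹: X=-1373084.5873, Y=-2987896.8213, Z=-5449129.6718
→ Helmert⁻¹: X=-1372730.0303, Y=-2988164.6060, Z=-5449081.8418
→ geod (Bowring, a=6378137.000): φ=-59.05994600°, λ=-114.67353100°, h=1992.9340 m

φ=-59.059946°, λ=-114.673531°, h=1992.934 m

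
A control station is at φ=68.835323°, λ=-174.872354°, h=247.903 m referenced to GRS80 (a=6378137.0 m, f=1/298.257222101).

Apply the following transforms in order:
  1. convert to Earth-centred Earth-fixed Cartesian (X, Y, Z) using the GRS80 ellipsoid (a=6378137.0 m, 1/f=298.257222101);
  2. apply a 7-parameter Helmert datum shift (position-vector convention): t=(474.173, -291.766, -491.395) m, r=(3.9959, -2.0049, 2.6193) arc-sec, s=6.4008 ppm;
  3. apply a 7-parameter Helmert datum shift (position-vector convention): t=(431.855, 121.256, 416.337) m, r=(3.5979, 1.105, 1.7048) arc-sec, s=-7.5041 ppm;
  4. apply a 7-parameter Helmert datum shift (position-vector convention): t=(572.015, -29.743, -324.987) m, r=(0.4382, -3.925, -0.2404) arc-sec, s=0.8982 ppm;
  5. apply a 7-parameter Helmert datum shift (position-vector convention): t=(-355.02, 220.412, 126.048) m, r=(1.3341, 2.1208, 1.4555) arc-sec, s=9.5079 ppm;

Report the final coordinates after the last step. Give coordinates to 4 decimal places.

X=-2299374.1349 m, Y=-206737.0074 m, Z=5925338.0471 m

start: φ=68.835323°, λ=-174.872354°, h=247.903 m
→ ECEF (a=6378137.000, f=1/298.257222101): X=-2300403.6289, Y=-206424.4201, Z=5925596.4624
→ Helmert 7p (PV): X=-2299999.1564, Y=-206861.5151, Z=5925116.6368
→ Helmert 7p (PV): X=-2299516.5905, Y=-206861.0681, Z=5925497.2243
→ Helmert 7p (PV): X=-2299059.6380, Y=-206900.9053, Z=5925133.3627
→ Helmert 7p (PV): X=-2299374.1349, Y=-206737.0074, Z=5925338.0471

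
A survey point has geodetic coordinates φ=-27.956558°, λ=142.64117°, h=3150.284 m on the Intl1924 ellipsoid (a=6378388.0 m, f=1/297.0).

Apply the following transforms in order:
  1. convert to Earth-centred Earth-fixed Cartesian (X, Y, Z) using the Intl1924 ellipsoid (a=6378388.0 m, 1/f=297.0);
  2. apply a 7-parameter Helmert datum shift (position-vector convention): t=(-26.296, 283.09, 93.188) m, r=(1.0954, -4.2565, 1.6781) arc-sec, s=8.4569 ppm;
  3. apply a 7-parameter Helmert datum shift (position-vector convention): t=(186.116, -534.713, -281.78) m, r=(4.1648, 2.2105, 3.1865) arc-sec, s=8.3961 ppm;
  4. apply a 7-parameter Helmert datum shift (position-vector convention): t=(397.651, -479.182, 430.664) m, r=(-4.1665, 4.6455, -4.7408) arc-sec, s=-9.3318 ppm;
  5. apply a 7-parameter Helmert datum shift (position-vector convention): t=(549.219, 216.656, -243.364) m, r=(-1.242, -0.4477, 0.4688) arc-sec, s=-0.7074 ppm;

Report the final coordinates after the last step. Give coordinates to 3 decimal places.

start: φ=-27.956558°, λ=142.641170°, h=3150.284 m
→ ECEF (a=6378388.000, f=1/297.0): X=-4483754.0245, Y=3422986.4900, Z=-2973772.1571
→ Helmert 7p (PV): X=-4483784.7200, Y=3423277.8421, Z=-2973778.4676
→ Helmert 7p (PV): X=-4483721.0053, Y=3422762.6481, Z=-2973968.0417
→ Helmert 7p (PV): X=-4483269.8240, Y=3422294.5058, Z=-2973477.7820
→ Helmert 7p (PV): X=-4482718.7578, Y=3422480.6468, Z=-2973749.3805

X=-4482718.758 m, Y=3422480.647 m, Z=-2973749.381 m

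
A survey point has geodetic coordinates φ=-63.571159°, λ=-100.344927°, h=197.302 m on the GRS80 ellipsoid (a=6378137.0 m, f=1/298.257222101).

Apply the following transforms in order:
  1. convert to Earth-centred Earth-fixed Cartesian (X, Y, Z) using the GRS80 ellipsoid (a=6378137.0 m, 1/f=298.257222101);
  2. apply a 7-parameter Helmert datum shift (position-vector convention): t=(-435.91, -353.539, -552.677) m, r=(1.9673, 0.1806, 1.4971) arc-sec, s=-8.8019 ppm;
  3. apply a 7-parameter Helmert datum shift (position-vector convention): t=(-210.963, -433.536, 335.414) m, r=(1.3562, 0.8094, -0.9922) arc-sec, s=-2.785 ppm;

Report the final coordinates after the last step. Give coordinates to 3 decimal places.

X=-511828.170 m, Y=-2800949.880 m, Z=-5688968.864 m

start: φ=-63.571159°, λ=-100.344927°, h=197.302 m
→ ECEF (a=6378137.000, f=1/298.257222101): X=-511166.7677, Y=-2800285.6677, Z=-5688774.8504
→ Helmert 7p (PV): X=-511582.8346, Y=-2800564.0113, Z=-5689303.7159
→ Helmert 7p (PV): X=-511828.1697, Y=-2800949.8796, Z=-5688968.8635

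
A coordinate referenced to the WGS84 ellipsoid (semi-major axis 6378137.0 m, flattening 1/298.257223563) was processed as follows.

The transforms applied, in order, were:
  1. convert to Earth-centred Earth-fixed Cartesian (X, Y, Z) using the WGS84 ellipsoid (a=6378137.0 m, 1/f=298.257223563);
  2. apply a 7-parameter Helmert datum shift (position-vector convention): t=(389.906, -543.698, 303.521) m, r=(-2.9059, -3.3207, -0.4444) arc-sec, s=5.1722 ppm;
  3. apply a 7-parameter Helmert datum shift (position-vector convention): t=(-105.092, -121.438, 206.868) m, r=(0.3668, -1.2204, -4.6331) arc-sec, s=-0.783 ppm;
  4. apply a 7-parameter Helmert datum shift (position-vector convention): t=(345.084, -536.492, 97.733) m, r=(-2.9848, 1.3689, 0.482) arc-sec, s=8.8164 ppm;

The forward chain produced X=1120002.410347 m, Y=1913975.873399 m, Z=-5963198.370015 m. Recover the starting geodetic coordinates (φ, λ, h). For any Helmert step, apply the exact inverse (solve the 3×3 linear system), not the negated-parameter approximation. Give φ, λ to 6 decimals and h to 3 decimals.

φ=-69.721191°, λ=59.700204°, h=3585.148 m

start: X=1120002.4103, Y=1913975.8734, Z=-5963198.3700 m
→ Helmert⁻¹: X=1119691.5046, Y=1914579.1619, Z=-5963208.3924
→ Helmert⁻¹: X=1119719.1816, Y=1914716.6453, Z=-5963429.9597
→ Helmert⁻¹: X=1119223.3489, Y=1915336.8664, Z=-5963693.6702
→ geod (Bowring, a=6378137.000): φ=-69.72119100°, λ=59.70020400°, h=3585.1480 m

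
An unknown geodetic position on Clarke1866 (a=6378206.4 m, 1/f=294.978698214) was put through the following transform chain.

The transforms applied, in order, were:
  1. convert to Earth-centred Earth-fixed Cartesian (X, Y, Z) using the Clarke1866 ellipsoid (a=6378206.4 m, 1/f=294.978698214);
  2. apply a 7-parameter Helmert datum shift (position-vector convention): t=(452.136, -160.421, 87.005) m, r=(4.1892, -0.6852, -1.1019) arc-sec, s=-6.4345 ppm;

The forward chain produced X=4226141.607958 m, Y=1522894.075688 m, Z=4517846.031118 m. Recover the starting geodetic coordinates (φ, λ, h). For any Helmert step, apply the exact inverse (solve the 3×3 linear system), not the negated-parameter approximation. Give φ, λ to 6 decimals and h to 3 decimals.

φ=45.359049°, λ=19.821897°, h=3472.773 m

start: X=4226141.6080, Y=1522894.0757, Z=4517846.0311 m
→ Helmert⁻¹: X=4225723.5330, Y=1523178.6259, Z=4517743.1227
→ geod (Bowring, a=6378206.400): φ=45.35904900°, λ=19.82189700°, h=3472.7730 m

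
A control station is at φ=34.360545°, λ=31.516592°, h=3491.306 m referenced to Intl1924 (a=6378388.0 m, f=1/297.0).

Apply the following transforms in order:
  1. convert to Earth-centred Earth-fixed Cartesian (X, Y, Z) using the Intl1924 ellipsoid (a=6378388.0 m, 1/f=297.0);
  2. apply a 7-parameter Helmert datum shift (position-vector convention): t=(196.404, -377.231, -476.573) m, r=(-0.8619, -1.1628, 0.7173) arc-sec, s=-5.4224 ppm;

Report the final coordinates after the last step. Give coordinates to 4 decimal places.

start: φ=34.360545°, λ=31.516592°, h=3491.306 m
→ ECEF (a=6378388.000, f=1/297.0): X=4495943.5878, Y=2756908.9674, Z=3581557.8152
→ Helmert 7p (PV): X=4496085.8351, Y=2756547.3881, Z=3581075.6469

X=4496085.8351 m, Y=2756547.3881 m, Z=3581075.6469 m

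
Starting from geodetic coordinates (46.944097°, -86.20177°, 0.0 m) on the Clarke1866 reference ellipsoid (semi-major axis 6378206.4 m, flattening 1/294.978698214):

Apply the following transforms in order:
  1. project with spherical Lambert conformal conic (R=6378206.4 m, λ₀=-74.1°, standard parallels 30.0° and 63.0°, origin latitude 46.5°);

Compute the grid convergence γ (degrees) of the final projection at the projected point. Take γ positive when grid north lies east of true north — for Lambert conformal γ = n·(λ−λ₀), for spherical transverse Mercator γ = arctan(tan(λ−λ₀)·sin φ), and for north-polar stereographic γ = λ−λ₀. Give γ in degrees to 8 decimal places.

-8.90705640

start: φ=46.944097°, λ=-86.201770°, h=0.000 m
→ into lcc (λ₀=-74.1°): φ=46.94409700°, λ−λ₀=-12.10177000°
convergence γ = -8.90705640°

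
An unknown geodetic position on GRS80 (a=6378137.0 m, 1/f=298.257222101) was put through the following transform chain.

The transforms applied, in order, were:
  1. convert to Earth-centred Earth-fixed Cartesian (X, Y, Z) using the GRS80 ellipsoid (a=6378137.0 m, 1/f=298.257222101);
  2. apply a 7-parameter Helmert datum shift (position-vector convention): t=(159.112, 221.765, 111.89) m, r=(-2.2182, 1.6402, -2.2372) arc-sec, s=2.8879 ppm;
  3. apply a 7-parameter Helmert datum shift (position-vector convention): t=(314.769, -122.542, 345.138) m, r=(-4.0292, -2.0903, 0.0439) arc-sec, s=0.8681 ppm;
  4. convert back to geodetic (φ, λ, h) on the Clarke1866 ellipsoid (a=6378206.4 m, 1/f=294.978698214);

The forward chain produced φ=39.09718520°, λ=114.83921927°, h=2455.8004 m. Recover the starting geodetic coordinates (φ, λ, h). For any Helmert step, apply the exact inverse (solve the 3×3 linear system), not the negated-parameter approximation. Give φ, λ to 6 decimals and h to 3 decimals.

φ=39.092907°, λ=114.845776°, h=2203.873 m

start: φ=39.097185°, λ=114.839219°, h=2455.800 m
→ ECEF (a=6378206.400, f=1/294.978698214): X=-2082960.4970, Y=4499847.6435, Z=4002048.3350
→ Helmert⁻¹: X=-2083231.9452, Y=4499888.5507, Z=4001808.7360
→ Helmert⁻¹: X=-2083465.6656, Y=4499588.1584, Z=4001717.1112
→ geod (Bowring, a=6378137.000): φ=39.09290700°, λ=114.84577600°, h=2203.8730 m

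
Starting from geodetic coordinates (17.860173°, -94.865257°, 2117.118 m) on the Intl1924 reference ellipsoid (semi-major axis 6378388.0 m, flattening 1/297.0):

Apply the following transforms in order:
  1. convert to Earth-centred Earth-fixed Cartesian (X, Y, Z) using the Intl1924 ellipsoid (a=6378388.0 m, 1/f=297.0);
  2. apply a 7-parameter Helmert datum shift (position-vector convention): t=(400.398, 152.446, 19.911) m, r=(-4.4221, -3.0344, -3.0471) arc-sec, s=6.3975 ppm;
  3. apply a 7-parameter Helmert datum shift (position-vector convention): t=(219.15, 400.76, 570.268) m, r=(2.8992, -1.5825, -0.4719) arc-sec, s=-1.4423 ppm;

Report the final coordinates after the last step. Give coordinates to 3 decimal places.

X=-514761.709 m, Y=-6052500.171 m, Z=1944966.111 m

start: φ=17.860173°, λ=-94.865257°, h=2117.118 m
→ ECEF (a=6378388.000, f=1/297.0): X=-515231.9125, Y=-6053046.5257, Z=1944333.1344
→ Helmert 7p (PV): X=-514952.8351, Y=-6052883.5079, Z=1944487.6763
→ Helmert 7p (PV): X=-514761.7088, Y=-6052500.1709, Z=1944966.1115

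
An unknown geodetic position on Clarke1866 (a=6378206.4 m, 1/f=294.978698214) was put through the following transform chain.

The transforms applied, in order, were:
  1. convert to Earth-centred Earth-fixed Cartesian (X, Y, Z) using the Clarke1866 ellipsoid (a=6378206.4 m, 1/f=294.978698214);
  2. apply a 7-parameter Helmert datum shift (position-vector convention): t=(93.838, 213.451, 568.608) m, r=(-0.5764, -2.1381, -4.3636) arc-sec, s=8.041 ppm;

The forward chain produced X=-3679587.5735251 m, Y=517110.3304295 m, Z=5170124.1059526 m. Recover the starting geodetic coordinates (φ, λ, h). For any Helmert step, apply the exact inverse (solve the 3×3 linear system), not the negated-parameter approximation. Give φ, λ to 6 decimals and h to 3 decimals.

start: X=-3679587.5735, Y=517110.3304, Z=5170124.1060 m
→ Helmert⁻¹: X=-3679609.1700, Y=516800.4336, Z=5169553.5162
→ geod (Bowring, a=6378206.400): φ=54.47667100°, λ=172.00511400°, h=2462.8000 m

φ=54.476671°, λ=172.005114°, h=2462.800 m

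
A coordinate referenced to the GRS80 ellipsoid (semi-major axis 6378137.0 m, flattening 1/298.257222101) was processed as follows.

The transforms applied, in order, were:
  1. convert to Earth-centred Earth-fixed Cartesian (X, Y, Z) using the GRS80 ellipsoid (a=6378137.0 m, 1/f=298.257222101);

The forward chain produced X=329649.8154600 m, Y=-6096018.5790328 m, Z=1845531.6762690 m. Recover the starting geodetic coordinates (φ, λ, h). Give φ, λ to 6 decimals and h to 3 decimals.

φ=16.927050°, λ=-86.904674°, h=1443.558 m

start: X=329649.8155, Y=-6096018.5790, Z=1845531.6763 m
→ geod (Bowring, a=6378137.000): φ=16.92705000°, λ=-86.90467400°, h=1443.5580 m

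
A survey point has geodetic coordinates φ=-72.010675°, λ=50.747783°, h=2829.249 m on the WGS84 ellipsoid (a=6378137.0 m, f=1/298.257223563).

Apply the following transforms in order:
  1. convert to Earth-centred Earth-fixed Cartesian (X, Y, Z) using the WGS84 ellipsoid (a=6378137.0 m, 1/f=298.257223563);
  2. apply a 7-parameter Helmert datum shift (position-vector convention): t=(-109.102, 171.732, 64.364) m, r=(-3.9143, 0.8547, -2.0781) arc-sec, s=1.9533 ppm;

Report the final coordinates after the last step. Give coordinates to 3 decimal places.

start: φ=-72.010675°, λ=50.747783°, h=2829.249 m
→ ECEF (a=6378137.000, f=1/298.257223563): X=1250720.2662, Y=1530684.2607, Z=-6046745.2013
→ Helmert 7p (PV): X=1250603.9728, Y=1530731.6320, Z=-6046726.8790

X=1250603.973 m, Y=1530731.632 m, Z=-6046726.879 m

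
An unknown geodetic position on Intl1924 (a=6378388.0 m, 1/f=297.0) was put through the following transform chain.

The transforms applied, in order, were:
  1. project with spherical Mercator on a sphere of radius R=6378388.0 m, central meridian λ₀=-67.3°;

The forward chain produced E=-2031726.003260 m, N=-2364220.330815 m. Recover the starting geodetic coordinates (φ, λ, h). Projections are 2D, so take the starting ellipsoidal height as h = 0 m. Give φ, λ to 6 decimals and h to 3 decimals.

start: E=-2031726.0033, N=-2364220.3308 m
→ merc⁻¹: φ=-20.76708300°, λ=-85.55058700°

φ=-20.767083°, λ=-85.550587°, h=0.000 m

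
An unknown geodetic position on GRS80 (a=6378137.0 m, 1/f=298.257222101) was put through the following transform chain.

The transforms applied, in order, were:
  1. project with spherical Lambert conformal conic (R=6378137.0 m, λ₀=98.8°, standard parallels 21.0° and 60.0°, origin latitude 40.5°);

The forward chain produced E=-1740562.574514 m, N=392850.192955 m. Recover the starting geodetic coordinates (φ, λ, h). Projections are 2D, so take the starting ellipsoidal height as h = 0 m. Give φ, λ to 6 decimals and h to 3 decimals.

φ=42.062456°, λ=76.187633°, h=0.000 m

start: E=-1740562.5745, N=392850.1930 m
→ lcc⁻¹: φ=42.06245600°, λ=76.18763300°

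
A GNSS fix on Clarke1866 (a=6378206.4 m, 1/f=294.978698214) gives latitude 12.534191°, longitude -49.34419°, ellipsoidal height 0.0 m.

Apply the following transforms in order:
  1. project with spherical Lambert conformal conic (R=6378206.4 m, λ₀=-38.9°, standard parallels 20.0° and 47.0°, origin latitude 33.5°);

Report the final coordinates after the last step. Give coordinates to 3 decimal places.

start: φ=12.534191°, λ=-49.344190°, h=0.000 m
→ lcc (R=6378206.4, λ₀=-38.9°): E=-1176421.8428, N=-2261514.8320

E=-1176421.843 m, N=-2261514.832 m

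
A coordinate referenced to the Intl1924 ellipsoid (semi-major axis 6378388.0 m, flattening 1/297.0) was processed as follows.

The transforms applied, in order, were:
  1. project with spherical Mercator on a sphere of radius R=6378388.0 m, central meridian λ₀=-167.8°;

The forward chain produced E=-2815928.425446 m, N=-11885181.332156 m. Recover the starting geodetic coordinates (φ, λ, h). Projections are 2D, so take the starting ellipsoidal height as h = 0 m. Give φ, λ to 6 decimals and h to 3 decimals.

start: E=-2815928.4254, N=-11885181.3322 m
→ merc⁻¹: φ=-72.36155800°, λ=166.90508000°

φ=-72.361558°, λ=166.905080°, h=0.000 m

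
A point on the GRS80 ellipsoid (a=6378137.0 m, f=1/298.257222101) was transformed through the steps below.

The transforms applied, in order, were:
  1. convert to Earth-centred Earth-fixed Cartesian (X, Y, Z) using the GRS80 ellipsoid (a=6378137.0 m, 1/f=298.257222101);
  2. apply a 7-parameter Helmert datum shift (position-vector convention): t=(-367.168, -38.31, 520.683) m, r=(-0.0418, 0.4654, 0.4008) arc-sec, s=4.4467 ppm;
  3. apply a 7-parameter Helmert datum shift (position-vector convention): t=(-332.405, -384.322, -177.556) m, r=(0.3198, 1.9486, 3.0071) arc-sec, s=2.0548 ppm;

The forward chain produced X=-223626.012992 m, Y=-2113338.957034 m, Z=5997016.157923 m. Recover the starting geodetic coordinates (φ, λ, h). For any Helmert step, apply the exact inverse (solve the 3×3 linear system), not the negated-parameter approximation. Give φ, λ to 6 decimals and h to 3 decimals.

φ=70.611356°, λ=-96.025648°, h=2765.510 m

start: X=-223626.0130, Y=-2113338.9570, Z=5997016.1579 m
→ Helmert⁻¹: X=-223380.6092, Y=-2112937.7385, Z=5997182.5566
→ Helmert⁻¹: X=-223030.0855, Y=-2112890.8149, Z=5996634.2769
→ geod (Bowring, a=6378137.000): φ=70.61135600°, λ=-96.02564800°, h=2765.5100 m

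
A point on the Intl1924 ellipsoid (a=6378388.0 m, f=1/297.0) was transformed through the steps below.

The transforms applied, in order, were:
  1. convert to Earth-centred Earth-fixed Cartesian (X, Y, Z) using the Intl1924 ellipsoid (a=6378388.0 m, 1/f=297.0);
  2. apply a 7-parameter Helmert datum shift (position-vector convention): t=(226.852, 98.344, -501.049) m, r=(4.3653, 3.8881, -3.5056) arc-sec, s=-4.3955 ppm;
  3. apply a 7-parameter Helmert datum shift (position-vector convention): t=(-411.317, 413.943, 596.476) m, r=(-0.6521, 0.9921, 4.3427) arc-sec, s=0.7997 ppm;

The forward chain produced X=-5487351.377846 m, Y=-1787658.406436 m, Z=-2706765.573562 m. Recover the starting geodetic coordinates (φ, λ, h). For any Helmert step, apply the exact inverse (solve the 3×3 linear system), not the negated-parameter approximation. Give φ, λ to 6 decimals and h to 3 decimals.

φ=-25.277889°, λ=-161.949702°, h=-23.091 m

start: X=-5487351.3778, Y=-1787658.4064, Z=-2706765.5736 m
→ Helmert⁻¹: X=-5486960.2943, Y=-1787946.8377, Z=-2707391.9284
→ Helmert⁻¹: X=-5487129.8472, Y=-1788203.5874, Z=-2706968.3654
→ geod (Bowring, a=6378388.000): φ=-25.27788900°, λ=-161.94970200°, h=-23.0910 m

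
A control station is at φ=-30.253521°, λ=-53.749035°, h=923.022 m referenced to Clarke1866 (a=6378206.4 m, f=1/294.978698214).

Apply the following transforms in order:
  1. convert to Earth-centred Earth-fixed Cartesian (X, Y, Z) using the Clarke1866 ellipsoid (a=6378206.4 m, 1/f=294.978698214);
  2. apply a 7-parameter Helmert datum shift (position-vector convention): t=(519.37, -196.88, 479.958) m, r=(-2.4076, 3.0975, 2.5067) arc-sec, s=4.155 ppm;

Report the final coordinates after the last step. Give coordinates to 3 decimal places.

start: φ=-30.253521°, λ=-53.749035°, h=923.022 m
→ ECEF (a=6378206.400, f=1/294.978698214): X=3261183.2387, Y=-4447535.6468, Z=-3194972.3902
→ Helmert 7p (PV): X=3261722.2298, Y=-4447748.6666, Z=-3194502.7675

X=3261722.230 m, Y=-4447748.667 m, Z=-3194502.768 m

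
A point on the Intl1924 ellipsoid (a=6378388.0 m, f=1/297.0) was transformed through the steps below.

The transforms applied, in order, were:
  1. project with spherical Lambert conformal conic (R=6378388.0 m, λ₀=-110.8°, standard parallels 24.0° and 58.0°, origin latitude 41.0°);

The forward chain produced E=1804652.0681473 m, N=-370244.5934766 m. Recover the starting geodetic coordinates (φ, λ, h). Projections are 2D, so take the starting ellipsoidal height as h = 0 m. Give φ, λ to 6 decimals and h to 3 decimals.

φ=35.462441°, λ=-89.897317°, h=0.000 m

start: E=1804652.0681, N=-370244.5935 m
→ lcc⁻¹: φ=35.46244100°, λ=-89.89731700°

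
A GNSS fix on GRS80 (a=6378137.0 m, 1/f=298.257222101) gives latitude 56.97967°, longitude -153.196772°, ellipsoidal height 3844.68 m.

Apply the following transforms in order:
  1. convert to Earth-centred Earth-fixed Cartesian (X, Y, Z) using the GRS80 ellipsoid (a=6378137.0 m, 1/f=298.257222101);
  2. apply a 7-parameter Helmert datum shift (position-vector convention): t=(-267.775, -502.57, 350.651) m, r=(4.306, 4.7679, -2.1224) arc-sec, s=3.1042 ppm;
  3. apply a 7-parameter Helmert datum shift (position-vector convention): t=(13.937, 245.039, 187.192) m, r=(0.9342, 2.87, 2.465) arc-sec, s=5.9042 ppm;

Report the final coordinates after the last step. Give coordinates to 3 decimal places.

X=-3111532.671 m, Y=-1572339.108 m, Z=5328551.530 m

start: φ=56.979670°, λ=-153.196772°, h=3844.680 m
→ ECEF (a=6378137.000, f=1/298.257222101): X=-3111450.7166, Y=-1571926.8844, Z=5327890.4082
→ Helmert 7p (PV): X=-3111621.1680, Y=-1572513.5439, Z=5328296.7050
→ Helmert 7p (PV): X=-3111532.6708, Y=-1572339.1081, Z=5328551.5300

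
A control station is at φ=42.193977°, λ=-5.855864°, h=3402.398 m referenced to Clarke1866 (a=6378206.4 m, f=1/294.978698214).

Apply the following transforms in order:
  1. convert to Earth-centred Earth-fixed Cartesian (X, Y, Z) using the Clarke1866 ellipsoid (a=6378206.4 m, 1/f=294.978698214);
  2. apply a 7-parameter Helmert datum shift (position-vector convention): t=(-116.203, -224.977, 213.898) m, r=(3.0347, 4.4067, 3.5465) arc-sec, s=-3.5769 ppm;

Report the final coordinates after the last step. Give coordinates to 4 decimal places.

X=4710463.2017 m, Y=-483320.4425 m, Z=4263766.6198 m

start: φ=42.193977°, λ=-5.855864°, h=3402.398 m
→ ECEF (a=6378206.400, f=1/294.978698214): X=4710496.8570, Y=-483115.4554, Z=4263675.7164
→ Helmert 7p (PV): X=4710463.2017, Y=-483320.4425, Z=4263766.6198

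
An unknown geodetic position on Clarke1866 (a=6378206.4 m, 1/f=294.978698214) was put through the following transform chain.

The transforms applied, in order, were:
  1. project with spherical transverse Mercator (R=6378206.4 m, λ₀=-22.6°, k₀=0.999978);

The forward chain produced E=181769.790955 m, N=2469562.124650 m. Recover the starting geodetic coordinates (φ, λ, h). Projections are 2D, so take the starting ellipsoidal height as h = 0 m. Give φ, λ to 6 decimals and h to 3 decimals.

start: E=181769.7910, N=2469562.1247 m
→ tm⁻¹: φ=22.17521600°, λ=-20.83689000°

φ=22.175216°, λ=-20.836890°, h=0.000 m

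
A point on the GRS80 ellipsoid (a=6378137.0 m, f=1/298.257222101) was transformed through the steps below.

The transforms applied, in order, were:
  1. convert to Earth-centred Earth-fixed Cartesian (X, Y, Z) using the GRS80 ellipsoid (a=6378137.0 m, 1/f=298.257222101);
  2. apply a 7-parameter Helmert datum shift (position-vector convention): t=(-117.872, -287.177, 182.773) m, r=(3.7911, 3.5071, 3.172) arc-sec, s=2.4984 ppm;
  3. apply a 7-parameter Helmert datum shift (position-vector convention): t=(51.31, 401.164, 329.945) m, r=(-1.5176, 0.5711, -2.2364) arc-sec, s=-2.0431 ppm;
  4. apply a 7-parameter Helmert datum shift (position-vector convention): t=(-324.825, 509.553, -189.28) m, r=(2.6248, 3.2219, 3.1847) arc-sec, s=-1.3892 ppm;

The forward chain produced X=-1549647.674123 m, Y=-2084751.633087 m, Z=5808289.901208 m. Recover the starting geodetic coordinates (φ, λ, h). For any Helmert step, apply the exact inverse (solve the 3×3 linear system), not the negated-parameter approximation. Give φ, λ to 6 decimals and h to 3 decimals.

φ=66.044173°, λ=-126.615805°, h=2207.460 m

start: X=-1549647.6741, Y=-2084751.6331, Z=5808289.9012 m
→ Helmert⁻¹: X=-1549447.9260, Y=-2085166.2444, Z=5808489.5822
→ Helmert⁻¹: X=-1549495.8700, Y=-2085631.2033, Z=5808151.8686
→ Helmert⁻¹: X=-1549504.9463, Y=-2085208.2384, Z=5807966.5646
→ geod (Bowring, a=6378137.000): φ=66.04417300°, λ=-126.61580500°, h=2207.4600 m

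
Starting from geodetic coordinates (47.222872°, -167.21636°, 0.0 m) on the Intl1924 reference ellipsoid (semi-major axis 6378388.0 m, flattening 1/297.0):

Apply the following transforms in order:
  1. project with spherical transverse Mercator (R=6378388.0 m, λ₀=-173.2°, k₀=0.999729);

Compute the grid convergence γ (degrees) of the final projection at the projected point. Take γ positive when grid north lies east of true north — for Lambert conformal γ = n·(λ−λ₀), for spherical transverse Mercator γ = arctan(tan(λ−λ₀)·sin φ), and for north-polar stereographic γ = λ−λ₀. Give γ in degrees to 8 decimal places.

start: φ=47.222872°, λ=-167.216360°, h=0.000 m
→ into tm (λ₀=-173.2°): φ=47.22287200°, λ−λ₀=5.98364000°
convergence γ = 4.39936880°

4.39936880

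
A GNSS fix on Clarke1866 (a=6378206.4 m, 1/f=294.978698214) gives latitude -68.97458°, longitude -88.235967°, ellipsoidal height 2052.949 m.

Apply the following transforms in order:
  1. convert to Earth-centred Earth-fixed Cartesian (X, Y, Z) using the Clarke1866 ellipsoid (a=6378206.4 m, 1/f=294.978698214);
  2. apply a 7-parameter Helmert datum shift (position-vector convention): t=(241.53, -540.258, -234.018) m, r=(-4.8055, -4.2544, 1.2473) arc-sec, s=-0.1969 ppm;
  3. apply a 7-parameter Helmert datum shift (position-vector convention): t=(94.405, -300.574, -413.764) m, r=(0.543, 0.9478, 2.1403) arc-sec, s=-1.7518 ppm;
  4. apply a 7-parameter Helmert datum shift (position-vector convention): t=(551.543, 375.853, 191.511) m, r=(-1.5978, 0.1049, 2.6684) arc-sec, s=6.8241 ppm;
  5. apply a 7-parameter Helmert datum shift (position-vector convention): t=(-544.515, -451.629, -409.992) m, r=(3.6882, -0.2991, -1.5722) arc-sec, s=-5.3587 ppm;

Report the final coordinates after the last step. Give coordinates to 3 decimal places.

start: φ=-68.974580°, λ=-88.235967°, h=2052.949 m
→ ECEF (a=6378206.400, f=1/294.978698214): X=70675.4438, Y=-2294812.5532, Z=-5932686.4797
→ Helmert 7p (PV): X=71053.2039, Y=-2295490.1500, Z=-5932864.4079
→ Helmert 7p (PV): X=71144.0416, Y=-2295770.3470, Z=-5933274.1482
→ Helmert 7p (PV): X=71722.7527, Y=-2295455.2018, Z=-5933105.3786
→ Helmert 7p (PV): X=71168.9603, Y=-2295788.9881, Z=-5933524.5175

X=71168.960 m, Y=-2295788.988 m, Z=-5933524.517 m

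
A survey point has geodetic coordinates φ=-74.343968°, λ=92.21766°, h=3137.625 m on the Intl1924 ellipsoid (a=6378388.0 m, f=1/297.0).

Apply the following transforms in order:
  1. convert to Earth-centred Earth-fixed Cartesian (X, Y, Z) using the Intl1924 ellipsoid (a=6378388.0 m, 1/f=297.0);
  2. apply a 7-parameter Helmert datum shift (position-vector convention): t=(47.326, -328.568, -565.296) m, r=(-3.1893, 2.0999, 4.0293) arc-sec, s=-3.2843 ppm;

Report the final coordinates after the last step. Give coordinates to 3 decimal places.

X=-66896.224 m, Y=1725794.381 m, Z=-6123149.360 m

start: φ=-74.343968°, λ=92.217660°, h=3137.625 m
→ ECEF (a=6378388.000, f=1/297.0): X=-66847.7171, Y=1726224.5923, Z=-6122578.1623
→ Helmert 7p (PV): X=-66896.2238, Y=1725794.3810, Z=-6123149.3604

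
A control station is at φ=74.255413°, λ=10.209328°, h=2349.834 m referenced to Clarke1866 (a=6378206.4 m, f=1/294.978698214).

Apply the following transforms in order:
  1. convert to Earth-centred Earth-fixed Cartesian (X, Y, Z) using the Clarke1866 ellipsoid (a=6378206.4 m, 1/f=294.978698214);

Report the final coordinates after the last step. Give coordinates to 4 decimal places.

X=1709313.2247 m, Y=307841.2936 m, Z=6118817.6376 m

start: φ=74.255413°, λ=10.209328°, h=2349.834 m
→ ECEF (a=6378206.400, f=1/294.978698214): X=1709313.2247, Y=307841.2936, Z=6118817.6376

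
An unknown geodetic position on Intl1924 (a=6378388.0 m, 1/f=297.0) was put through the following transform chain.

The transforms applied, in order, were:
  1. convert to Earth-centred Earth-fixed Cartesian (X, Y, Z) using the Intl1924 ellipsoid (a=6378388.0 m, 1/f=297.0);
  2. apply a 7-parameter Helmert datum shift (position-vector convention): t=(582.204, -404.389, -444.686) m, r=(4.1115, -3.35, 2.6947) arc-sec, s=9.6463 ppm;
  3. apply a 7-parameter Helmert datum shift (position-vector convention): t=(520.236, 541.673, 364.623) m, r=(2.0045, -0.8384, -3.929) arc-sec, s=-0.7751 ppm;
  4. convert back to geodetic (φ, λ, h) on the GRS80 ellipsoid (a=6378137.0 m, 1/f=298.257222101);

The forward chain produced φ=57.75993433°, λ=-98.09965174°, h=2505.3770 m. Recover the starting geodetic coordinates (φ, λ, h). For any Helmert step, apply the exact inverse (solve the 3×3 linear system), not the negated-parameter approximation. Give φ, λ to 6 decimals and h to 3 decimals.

φ=57.760689°, λ=-98.115874°, h=2487.009 m

start: φ=57.759934°, λ=-98.099652°, h=2505.377 m
→ ECEF (a=6378137.000, f=1/298.257222101): X=-480740.7901, Y=-3378008.0445, Z=5373640.6765
→ Helmert⁻¹: X=-481175.2034, Y=-3378509.2834, Z=5373315.0068
→ Helmert⁻¹: X=-481709.6139, Y=-3377958.8991, Z=5373783.0132
→ geod (Bowring, a=6378388.000): φ=57.76068900°, λ=-98.11587400°, h=2487.0090 m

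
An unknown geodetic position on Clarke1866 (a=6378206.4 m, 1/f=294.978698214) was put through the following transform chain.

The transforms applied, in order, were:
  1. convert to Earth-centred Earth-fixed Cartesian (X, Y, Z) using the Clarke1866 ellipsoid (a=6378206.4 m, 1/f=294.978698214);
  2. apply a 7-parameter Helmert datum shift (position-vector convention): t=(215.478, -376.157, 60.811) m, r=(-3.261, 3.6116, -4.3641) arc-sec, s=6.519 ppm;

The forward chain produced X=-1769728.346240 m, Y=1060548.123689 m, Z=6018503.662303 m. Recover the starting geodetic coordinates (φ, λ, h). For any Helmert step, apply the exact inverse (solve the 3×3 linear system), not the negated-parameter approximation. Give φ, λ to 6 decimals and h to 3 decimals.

start: X=-1769728.3462, Y=1060548.1237, Z=6018503.6623 m
→ Helmert⁻¹: X=-1770060.1090, Y=1060784.7647, Z=6018389.3952
→ geod (Bowring, a=6378206.400): φ=71.19320400°, λ=149.06603500°, h=3493.2630 m

φ=71.193204°, λ=149.066035°, h=3493.263 m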